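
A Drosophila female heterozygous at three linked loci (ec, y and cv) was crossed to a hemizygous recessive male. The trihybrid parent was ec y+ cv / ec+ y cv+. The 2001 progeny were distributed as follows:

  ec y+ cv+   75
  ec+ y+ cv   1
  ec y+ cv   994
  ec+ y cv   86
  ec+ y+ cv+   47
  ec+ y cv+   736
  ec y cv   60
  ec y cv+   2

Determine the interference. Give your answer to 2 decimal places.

The two rarest classes, ec+ y+ cv and ec y cv+, are the double crossovers. Comparing them with the parentals, only the ec allele has switched, so ec is the middle locus and the order is y – ec – cv.
y–ec: (107 + 3)/2001 = 0.0550; ec–cv: (161 + 3)/2001 = 0.0820.
Expected DCO frequency = 0.0550 × 0.0820 ≈ 0.00451; observed = 3/2001 ≈ 0.00150.
Coefficient of coincidence = 0.00150/0.00451 ≈ 0.33; interference = 1 − 0.33 = 0.67.

0.67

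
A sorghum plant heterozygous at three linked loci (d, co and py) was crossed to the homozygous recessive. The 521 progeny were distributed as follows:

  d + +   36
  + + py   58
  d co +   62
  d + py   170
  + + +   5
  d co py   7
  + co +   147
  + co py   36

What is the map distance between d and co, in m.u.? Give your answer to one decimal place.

25.3 m.u.

The two most frequent reciprocal classes, + co + and d + py, are the parental types, so the F1 was + co + / d + py.
The two rarest classes, + + + and d co py, are the double crossovers. Comparing them with the parentals, only the co allele has switched, so co is the middle locus and the order is d – co – py.
Crossovers in the d–co interval produce the single-crossover classes d co + and + + py (62 + 58 = 120) plus the double crossovers (12).
RF(d–co) = (120 + 12) / 521 = 132/521 = 0.2534 → 25.3 m.u.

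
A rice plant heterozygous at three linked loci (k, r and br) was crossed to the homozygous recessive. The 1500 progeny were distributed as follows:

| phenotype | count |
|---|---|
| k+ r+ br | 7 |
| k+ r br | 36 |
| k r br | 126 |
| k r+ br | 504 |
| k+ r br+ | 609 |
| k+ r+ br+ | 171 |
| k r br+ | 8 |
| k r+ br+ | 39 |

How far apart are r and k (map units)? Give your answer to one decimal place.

20.8 map units

The two most frequent reciprocal classes, k r+ br and k+ r br+, are the parental types, so the F1 was k r+ br / k+ r br+.
The two rarest classes, k+ r+ br and k r br+, are the double crossovers. Comparing them with the parentals, only the k allele has switched, so k is the middle locus and the order is r – k – br.
Crossovers in the r–k interval produce the single-crossover classes k r br and k+ r+ br+ (126 + 171 = 297) plus the double crossovers (15).
RF(r–k) = (297 + 15) / 1500 = 312/1500 = 0.2080 → 20.8 map units.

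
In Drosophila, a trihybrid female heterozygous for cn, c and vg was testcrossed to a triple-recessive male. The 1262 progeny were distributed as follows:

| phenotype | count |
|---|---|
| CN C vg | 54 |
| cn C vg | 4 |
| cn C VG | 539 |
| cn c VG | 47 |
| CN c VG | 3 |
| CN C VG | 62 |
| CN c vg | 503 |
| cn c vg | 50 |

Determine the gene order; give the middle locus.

The two most frequent reciprocal classes, cn C VG and CN c vg, are the parental types, so the F1 was cn C VG / CN c vg.
The two rarest classes, cn C vg and CN c VG, are the double crossovers. Comparing them with the parentals, only the vg allele has switched, so vg is the middle locus and the order is cn – vg – c.

vg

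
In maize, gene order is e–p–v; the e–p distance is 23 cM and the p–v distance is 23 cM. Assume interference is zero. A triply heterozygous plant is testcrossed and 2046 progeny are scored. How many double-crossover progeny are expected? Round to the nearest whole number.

108

Map distances give recombination frequencies of 0.230 and 0.230 for the two intervals.
With no interference, expected double-crossover frequency = 0.230 × 0.230 = 0.05290.
Expected number = 0.05290 × 2046 = 108.23 ≈ 108.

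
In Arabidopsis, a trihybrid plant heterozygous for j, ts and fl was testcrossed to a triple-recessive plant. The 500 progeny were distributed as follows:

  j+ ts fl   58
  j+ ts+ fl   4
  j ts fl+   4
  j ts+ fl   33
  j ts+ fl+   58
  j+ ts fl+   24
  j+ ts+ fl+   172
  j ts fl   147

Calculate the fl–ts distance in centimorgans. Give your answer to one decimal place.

The two most frequent reciprocal classes, j ts fl and j+ ts+ fl+, are the parental types, so the F1 was j ts fl / j+ ts+ fl+.
The two rarest classes, j ts fl+ and j+ ts+ fl, are the double crossovers. Comparing them with the parentals, only the fl allele has switched, so fl is the middle locus and the order is ts – fl – j.
Crossovers in the ts–fl interval produce the single-crossover classes j ts+ fl and j+ ts fl+ (33 + 24 = 57) plus the double crossovers (8).
RF(ts–fl) = (57 + 8) / 500 = 65/500 = 0.1300 → 13.0 centimorgans.

13.0 centimorgans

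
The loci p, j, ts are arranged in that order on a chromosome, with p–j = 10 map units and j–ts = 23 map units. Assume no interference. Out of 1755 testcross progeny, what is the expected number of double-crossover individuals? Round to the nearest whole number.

Map distances give recombination frequencies of 0.100 and 0.230 for the two intervals.
With no interference, expected double-crossover frequency = 0.100 × 0.230 = 0.02300.
Expected number = 0.02300 × 1755 = 40.37 ≈ 40.

40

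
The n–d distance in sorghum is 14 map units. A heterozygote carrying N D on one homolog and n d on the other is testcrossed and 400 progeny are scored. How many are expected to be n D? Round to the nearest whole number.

A map distance of 14 map units corresponds to a recombination frequency of 0.140.
The F1 is N D / n d, so n D is a recombinant gamete class with expected frequency r/2 = 0.140/2 = 0.0700.
Expected number = 0.0700 × 400 = 28.00 ≈ 28.

28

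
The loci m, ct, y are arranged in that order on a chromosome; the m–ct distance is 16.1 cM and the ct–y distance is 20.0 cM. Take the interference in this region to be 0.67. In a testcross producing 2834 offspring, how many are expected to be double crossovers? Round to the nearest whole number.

Map distances give recombination frequencies of 0.161 and 0.200 for the two intervals.
With interference 0.67 (so coincidence = 0.33), expected double-crossover frequency = 0.161 × 0.200 × 0.33 = 0.01063.
Expected number = 0.01063 × 2834 = 30.11 ≈ 30.

30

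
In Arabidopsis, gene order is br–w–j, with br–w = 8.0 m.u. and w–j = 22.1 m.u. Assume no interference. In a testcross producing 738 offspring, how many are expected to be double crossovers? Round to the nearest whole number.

Map distances give recombination frequencies of 0.080 and 0.221 for the two intervals.
With no interference, expected double-crossover frequency = 0.080 × 0.221 = 0.01768.
Expected number = 0.01768 × 738 = 13.05 ≈ 13.

13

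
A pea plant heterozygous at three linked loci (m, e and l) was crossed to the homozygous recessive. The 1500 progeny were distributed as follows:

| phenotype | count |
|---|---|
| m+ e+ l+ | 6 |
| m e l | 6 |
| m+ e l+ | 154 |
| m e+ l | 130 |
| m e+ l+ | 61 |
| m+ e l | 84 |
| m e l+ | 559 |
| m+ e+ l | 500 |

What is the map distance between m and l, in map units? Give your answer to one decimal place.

19.7 map units

The two most frequent reciprocal classes, m e l+ and m+ e+ l, are the parental types, so the F1 was m e l+ / m+ e+ l.
The two rarest classes, m e l and m+ e+ l+, are the double crossovers. Comparing them with the parentals, only the l allele has switched, so l is the middle locus and the order is e – l – m.
Crossovers in the l–m interval produce the single-crossover classes m+ e l+ and m e+ l (154 + 130 = 284) plus the double crossovers (12).
RF(l–m) = (284 + 12) / 1500 = 296/1500 = 0.1973 → 19.7 map units.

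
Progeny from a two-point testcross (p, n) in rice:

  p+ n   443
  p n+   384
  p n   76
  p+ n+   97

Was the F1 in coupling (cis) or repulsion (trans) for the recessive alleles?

The two most frequent classes are p+ n (443) and p n+ (384); these are the parental (non-recombinant) types.
So the F1 carried p+ n on one chromosome and p n+ on the other — the recessive alleles are on opposite chromosomes (trans / repulsion).

trans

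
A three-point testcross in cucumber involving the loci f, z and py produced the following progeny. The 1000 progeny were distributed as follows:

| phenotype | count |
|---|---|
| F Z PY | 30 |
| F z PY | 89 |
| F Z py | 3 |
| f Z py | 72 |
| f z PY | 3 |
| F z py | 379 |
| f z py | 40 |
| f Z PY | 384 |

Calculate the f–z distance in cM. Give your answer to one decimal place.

The two most frequent reciprocal classes, f Z PY and F z py, are the parental types, so the F1 was f Z PY / F z py.
The two rarest classes, f z PY and F Z py, are the double crossovers. Comparing them with the parentals, only the z allele has switched, so z is the middle locus and the order is py – z – f.
Crossovers in the z–f interval produce the single-crossover classes F Z PY and f z py (30 + 40 = 70) plus the double crossovers (6).
RF(z–f) = (70 + 6) / 1000 = 76/1000 = 0.0760 → 7.6 cM.

7.6 cM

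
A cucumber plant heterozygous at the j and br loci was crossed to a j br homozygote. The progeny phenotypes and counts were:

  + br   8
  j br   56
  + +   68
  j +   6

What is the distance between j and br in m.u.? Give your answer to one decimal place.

The two most frequent classes, + + (68) and j br (56), are the parental types, so the F1 was + + / j br.
The recombinant classes are + br and j +: 8 + 6 = 14.
Recombination frequency = 14/138 = 0.1014 ≈ 10.1%, i.e. 10.1 m.u.

10.1 m.u.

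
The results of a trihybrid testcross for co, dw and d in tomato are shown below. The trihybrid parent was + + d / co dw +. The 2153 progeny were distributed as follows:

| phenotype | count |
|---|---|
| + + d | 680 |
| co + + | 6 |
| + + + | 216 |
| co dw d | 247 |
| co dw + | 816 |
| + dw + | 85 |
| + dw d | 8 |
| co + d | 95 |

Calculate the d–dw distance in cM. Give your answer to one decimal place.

The two rarest classes, + dw d and co + +, are the double crossovers. Comparing them with the parentals, only the dw allele has switched, so dw is the middle locus and the order is co – dw – d.
Crossovers in the dw–d interval produce the single-crossover classes + + + and co dw d (216 + 247 = 463) plus the double crossovers (14).
RF(dw–d) = (463 + 14) / 2153 = 477/2153 = 0.2216 → 22.2 cM.

22.2 cM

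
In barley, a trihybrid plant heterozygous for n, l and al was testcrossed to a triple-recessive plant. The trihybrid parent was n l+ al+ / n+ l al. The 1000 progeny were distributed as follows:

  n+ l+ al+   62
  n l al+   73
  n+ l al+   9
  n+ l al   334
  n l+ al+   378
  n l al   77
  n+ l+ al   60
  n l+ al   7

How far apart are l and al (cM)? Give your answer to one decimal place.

14.9 cM

The two rarest classes, n l+ al and n+ l al+, are the double crossovers. Comparing them with the parentals, only the al allele has switched, so al is the middle locus and the order is n – al – l.
Crossovers in the al–l interval produce the single-crossover classes n l al+ and n+ l+ al (73 + 60 = 133) plus the double crossovers (16).
RF(al–l) = (133 + 16) / 1000 = 149/1000 = 0.1490 → 14.9 cM.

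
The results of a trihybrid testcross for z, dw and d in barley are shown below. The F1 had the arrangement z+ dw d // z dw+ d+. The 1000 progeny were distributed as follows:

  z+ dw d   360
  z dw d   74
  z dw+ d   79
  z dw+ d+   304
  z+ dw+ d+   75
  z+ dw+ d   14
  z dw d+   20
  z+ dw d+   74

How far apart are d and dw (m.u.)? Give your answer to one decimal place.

18.7 m.u.

The two rarest classes, z+ dw+ d and z dw d+, are the double crossovers. Comparing them with the parentals, only the dw allele has switched, so dw is the middle locus and the order is d – dw – z.
Crossovers in the d–dw interval produce the single-crossover classes z+ dw d+ and z dw+ d (74 + 79 = 153) plus the double crossovers (34).
RF(d–dw) = (153 + 34) / 1000 = 187/1000 = 0.1870 → 18.7 m.u.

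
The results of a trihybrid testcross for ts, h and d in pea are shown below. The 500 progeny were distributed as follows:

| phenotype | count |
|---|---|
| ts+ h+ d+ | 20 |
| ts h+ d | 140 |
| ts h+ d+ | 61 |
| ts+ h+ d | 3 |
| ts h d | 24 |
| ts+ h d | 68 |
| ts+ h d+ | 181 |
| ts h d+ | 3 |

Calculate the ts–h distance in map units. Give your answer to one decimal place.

The two most frequent reciprocal classes, ts h+ d and ts+ h d+, are the parental types, so the F1 was ts h+ d / ts+ h d+.
The two rarest classes, ts+ h+ d and ts h d+, are the double crossovers. Comparing them with the parentals, only the ts allele has switched, so ts is the middle locus and the order is d – ts – h.
Crossovers in the ts–h interval produce the single-crossover classes ts h d and ts+ h+ d+ (24 + 20 = 44) plus the double crossovers (6).
RF(ts–h) = (44 + 6) / 500 = 50/500 = 0.1000 → 10.0 map units.

10.0 map units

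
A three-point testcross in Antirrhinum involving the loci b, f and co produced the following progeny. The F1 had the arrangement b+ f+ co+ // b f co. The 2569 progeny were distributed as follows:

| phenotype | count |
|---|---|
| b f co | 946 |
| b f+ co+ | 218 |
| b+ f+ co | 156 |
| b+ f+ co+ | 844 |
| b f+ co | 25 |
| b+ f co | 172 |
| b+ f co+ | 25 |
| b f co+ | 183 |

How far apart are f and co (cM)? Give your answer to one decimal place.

15.1 cM

The two rarest classes, b+ f co+ and b f+ co, are the double crossovers. Comparing them with the parentals, only the f allele has switched, so f is the middle locus and the order is b – f – co.
Crossovers in the f–co interval produce the single-crossover classes b+ f+ co and b f co+ (156 + 183 = 339) plus the double crossovers (50).
RF(f–co) = (339 + 50) / 2569 = 389/2569 = 0.1514 → 15.1 cM.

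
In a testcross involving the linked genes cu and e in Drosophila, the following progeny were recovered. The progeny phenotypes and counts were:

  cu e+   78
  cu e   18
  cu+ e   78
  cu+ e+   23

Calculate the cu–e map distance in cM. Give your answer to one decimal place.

The two most frequent classes, cu+ e (78) and cu e+ (78), are the parental types, so the F1 was cu+ e / cu e+.
The recombinant classes are cu+ e+ and cu e: 23 + 18 = 41.
Recombination frequency = 41/197 = 0.2081 ≈ 20.8%, i.e. 20.8 cM.

20.8 cM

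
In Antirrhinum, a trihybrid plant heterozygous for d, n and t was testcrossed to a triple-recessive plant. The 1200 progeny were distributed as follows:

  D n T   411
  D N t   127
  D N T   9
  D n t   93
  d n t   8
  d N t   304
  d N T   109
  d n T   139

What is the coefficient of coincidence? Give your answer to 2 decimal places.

The two most frequent reciprocal classes, d N t and D n T, are the parental types, so the F1 was d N t / D n T.
The two rarest classes, d n t and D N T, are the double crossovers. Comparing them with the parentals, only the n allele has switched, so n is the middle locus and the order is t – n – d.
t–n: (202 + 17)/1200 = 0.1825; n–d: (266 + 17)/1200 = 0.2358.
Expected DCO frequency = 0.1825 × 0.2358 ≈ 0.04303; observed = 17/1200 ≈ 0.01417.
Coefficient of coincidence = 0.01417/0.04303 ≈ 0.33.

0.33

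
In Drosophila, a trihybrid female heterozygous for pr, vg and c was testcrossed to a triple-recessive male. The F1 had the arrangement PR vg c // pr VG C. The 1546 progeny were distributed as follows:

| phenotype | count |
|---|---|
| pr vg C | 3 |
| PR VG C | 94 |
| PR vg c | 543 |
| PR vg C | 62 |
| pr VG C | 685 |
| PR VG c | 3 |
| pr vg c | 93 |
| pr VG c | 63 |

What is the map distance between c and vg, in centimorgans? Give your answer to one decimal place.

8.5 centimorgans

The two rarest classes, PR VG c and pr vg C, are the double crossovers. Comparing them with the parentals, only the vg allele has switched, so vg is the middle locus and the order is pr – vg – c.
Crossovers in the vg–c interval produce the single-crossover classes PR vg C and pr VG c (62 + 63 = 125) plus the double crossovers (6).
RF(vg–c) = (125 + 6) / 1546 = 131/1546 = 0.0847 → 8.5 centimorgans.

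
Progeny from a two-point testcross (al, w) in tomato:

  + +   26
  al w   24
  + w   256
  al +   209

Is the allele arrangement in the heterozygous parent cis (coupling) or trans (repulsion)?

The two most frequent classes are + w (256) and al + (209); these are the parental (non-recombinant) types.
So the F1 carried + w on one chromosome and al + on the other — the recessive alleles are on opposite chromosomes (trans / repulsion).

trans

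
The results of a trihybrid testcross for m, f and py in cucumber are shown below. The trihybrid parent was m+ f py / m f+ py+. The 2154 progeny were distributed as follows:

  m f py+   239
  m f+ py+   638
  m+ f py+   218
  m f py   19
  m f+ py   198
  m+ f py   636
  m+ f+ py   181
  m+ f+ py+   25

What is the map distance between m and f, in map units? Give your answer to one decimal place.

The two rarest classes, m f py and m+ f+ py+, are the double crossovers. Comparing them with the parentals, only the m allele has switched, so m is the middle locus and the order is f – m – py.
Crossovers in the f–m interval produce the single-crossover classes m+ f+ py and m f py+ (181 + 239 = 420) plus the double crossovers (44).
RF(f–m) = (420 + 44) / 2154 = 464/2154 = 0.2154 → 21.5 map units.

21.5 map units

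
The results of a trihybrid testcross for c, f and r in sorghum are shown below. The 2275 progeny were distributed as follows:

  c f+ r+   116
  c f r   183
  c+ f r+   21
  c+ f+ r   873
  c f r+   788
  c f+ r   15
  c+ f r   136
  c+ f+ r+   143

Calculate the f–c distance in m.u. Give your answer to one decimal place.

The two most frequent reciprocal classes, c f r+ and c+ f+ r, are the parental types, so the F1 was c f r+ / c+ f+ r.
The two rarest classes, c+ f r+ and c f+ r, are the double crossovers. Comparing them with the parentals, only the c allele has switched, so c is the middle locus and the order is r – c – f.
Crossovers in the c–f interval produce the single-crossover classes c f+ r+ and c+ f r (116 + 136 = 252) plus the double crossovers (36).
RF(c–f) = (252 + 36) / 2275 = 288/2275 = 0.1266 → 12.7 m.u.

12.7 m.u.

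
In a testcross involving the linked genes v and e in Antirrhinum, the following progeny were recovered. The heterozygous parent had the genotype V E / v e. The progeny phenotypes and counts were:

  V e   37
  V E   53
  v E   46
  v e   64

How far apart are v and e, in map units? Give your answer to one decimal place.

The recombinant classes are V e and v E: 37 + 46 = 83.
Recombination frequency = 83/200 = 0.4150 ≈ 41.5%, i.e. 41.5 map units.

41.5 map units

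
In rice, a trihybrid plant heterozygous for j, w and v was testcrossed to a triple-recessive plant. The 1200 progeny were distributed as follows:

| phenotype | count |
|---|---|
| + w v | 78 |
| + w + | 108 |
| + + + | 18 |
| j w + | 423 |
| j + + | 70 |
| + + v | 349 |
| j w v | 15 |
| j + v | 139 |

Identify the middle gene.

v

The two most frequent reciprocal classes, j w + and + + v, are the parental types, so the F1 was j w + / + + v.
The two rarest classes, j w v and + + +, are the double crossovers. Comparing them with the parentals, only the v allele has switched, so v is the middle locus and the order is j – v – w.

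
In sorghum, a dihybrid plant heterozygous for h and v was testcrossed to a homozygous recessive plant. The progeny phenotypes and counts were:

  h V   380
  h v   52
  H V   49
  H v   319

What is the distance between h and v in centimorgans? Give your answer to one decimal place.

The two most frequent classes, H v (319) and h V (380), are the parental types, so the F1 was H v / h V.
The recombinant classes are H V and h v: 49 + 52 = 101.
Recombination frequency = 101/800 = 0.1263 ≈ 12.6%, i.e. 12.6 centimorgans.

12.6 centimorgans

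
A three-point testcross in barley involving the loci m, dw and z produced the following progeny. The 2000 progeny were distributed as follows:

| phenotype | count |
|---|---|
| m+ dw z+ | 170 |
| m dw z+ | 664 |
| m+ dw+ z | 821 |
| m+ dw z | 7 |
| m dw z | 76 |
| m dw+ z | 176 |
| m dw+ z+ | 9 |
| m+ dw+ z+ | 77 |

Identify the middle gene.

dw

The two most frequent reciprocal classes, m+ dw+ z and m dw z+, are the parental types, so the F1 was m+ dw+ z / m dw z+.
The two rarest classes, m+ dw z and m dw+ z+, are the double crossovers. Comparing them with the parentals, only the dw allele has switched, so dw is the middle locus and the order is z – dw – m.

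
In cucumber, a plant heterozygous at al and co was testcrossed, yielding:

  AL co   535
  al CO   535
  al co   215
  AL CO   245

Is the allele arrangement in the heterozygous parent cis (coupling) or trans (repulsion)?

trans

The two most frequent classes are AL co (535) and al CO (535); these are the parental (non-recombinant) types.
So the F1 carried AL co on one chromosome and al CO on the other — the recessive alleles are on opposite chromosomes (trans / repulsion).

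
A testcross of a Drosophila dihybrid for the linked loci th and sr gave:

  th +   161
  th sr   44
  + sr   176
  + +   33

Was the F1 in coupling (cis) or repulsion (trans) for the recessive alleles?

The two most frequent classes are + sr (176) and th + (161); these are the parental (non-recombinant) types.
So the F1 carried + sr on one chromosome and th + on the other — the recessive alleles are on opposite chromosomes (trans / repulsion).

trans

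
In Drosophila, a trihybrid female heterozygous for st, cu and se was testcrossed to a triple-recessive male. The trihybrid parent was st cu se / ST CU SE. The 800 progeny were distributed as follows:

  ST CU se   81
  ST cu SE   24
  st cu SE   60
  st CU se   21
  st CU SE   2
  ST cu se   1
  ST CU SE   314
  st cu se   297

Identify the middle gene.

st

The two rarest classes, ST cu se and st CU SE, are the double crossovers. Comparing them with the parentals, only the st allele has switched, so st is the middle locus and the order is se – st – cu.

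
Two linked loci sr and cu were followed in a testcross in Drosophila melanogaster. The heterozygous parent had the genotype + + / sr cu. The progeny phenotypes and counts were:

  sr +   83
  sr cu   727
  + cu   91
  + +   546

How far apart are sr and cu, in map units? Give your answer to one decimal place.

12.0 map units

The recombinant classes are + cu and sr +: 91 + 83 = 174.
Recombination frequency = 174/1447 = 0.1202 ≈ 12.0%, i.e. 12.0 map units.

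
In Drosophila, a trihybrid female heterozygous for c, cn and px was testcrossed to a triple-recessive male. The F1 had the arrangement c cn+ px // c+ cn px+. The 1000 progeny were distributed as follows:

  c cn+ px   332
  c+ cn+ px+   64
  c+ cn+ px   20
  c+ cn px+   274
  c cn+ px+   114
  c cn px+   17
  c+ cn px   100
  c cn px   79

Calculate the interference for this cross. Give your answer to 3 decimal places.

The two rarest classes, c+ cn+ px and c cn px+, are the double crossovers. Comparing them with the parentals, only the c allele has switched, so c is the middle locus and the order is px – c – cn.
px–c: (214 + 37)/1000 = 0.2510; c–cn: (143 + 37)/1000 = 0.1800.
Expected DCO frequency = 0.2510 × 0.1800 ≈ 0.04518; observed = 37/1000 ≈ 0.03700.
Coefficient of coincidence = 0.03700/0.04518 ≈ 0.819; interference = 1 − 0.819 = 0.181.

0.181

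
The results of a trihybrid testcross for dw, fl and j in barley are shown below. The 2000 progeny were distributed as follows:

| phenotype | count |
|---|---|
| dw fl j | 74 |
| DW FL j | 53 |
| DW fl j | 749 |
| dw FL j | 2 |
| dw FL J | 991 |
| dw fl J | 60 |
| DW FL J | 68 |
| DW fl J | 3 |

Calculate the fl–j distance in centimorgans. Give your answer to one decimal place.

The two most frequent reciprocal classes, DW fl j and dw FL J, are the parental types, so the F1 was DW fl j / dw FL J.
The two rarest classes, DW fl J and dw FL j, are the double crossovers. Comparing them with the parentals, only the j allele has switched, so j is the middle locus and the order is fl – j – dw.
Crossovers in the fl–j interval produce the single-crossover classes DW FL j and dw fl J (53 + 60 = 113) plus the double crossovers (5).
RF(fl–j) = (113 + 5) / 2000 = 118/2000 = 0.0590 → 5.9 centimorgans.

5.9 centimorgans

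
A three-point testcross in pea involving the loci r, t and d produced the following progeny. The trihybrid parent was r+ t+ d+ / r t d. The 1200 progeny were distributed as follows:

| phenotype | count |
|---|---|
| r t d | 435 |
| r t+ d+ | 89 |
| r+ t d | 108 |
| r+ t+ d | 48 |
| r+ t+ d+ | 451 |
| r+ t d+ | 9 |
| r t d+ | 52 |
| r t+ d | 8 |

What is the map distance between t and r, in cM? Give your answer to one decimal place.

17.8 cM

The two rarest classes, r+ t d+ and r t+ d, are the double crossovers. Comparing them with the parentals, only the t allele has switched, so t is the middle locus and the order is d – t – r.
Crossovers in the t–r interval produce the single-crossover classes r t+ d+ and r+ t d (89 + 108 = 197) plus the double crossovers (17).
RF(t–r) = (197 + 17) / 1200 = 214/1200 = 0.1783 → 17.8 cM.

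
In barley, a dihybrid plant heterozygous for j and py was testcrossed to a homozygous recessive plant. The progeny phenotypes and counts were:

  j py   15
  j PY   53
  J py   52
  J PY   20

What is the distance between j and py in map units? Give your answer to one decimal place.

25.0 map units

The two most frequent classes, J py (52) and j PY (53), are the parental types, so the F1 was J py / j PY.
The recombinant classes are J PY and j py: 20 + 15 = 35.
Recombination frequency = 35/140 = 0.2500 ≈ 25.0%, i.e. 25.0 map units.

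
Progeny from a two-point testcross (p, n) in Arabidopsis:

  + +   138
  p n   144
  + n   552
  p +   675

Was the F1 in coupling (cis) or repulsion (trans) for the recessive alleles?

The two most frequent classes are + n (552) and p + (675); these are the parental (non-recombinant) types.
So the F1 carried + n on one chromosome and p + on the other — the recessive alleles are on opposite chromosomes (trans / repulsion).

trans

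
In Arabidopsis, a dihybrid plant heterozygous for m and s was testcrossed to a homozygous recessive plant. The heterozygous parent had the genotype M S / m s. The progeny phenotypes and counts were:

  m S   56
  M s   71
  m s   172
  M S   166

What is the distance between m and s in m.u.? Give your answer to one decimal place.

The recombinant classes are M s and m S: 71 + 56 = 127.
Recombination frequency = 127/465 = 0.2731 ≈ 27.3%, i.e. 27.3 m.u.

27.3 m.u.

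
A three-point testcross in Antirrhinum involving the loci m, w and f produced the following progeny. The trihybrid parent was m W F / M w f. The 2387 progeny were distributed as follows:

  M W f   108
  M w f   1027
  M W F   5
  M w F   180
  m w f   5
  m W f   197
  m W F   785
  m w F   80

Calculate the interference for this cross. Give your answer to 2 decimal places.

0.69

The two rarest classes, M W F and m w f, are the double crossovers. Comparing them with the parentals, only the m allele has switched, so m is the middle locus and the order is w – m – f.
w–m: (188 + 10)/2387 = 0.0829; m–f: (377 + 10)/2387 = 0.1621.
Expected DCO frequency = 0.0829 × 0.1621 ≈ 0.01344; observed = 10/2387 ≈ 0.00419.
Coefficient of coincidence = 0.00419/0.01344 ≈ 0.31; interference = 1 − 0.31 = 0.69.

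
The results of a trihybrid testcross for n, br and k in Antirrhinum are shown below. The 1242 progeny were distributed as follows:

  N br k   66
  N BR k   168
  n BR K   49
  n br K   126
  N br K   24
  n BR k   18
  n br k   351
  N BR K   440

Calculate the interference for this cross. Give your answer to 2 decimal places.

The two most frequent reciprocal classes, n br k and N BR K, are the parental types, so the F1 was n br k / N BR K.
The two rarest classes, n BR k and N br K, are the double crossovers. Comparing them with the parentals, only the br allele has switched, so br is the middle locus and the order is k – br – n.
k–br: (294 + 42)/1242 = 0.2705; br–n: (115 + 42)/1242 = 0.1264.
Expected DCO frequency = 0.2705 × 0.1264 ≈ 0.03419; observed = 42/1242 ≈ 0.03382.
Coefficient of coincidence = 0.03382/0.03419 ≈ 0.99; interference = 1 − 0.99 = 0.01.

0.01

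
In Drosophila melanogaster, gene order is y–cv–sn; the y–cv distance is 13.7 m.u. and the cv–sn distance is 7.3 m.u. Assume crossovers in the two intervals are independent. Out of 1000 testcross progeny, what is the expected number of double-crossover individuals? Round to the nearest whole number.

Map distances give recombination frequencies of 0.137 and 0.073 for the two intervals.
With no interference, expected double-crossover frequency = 0.137 × 0.073 = 0.01000.
Expected number = 0.01000 × 1000 = 10.00 ≈ 10.

10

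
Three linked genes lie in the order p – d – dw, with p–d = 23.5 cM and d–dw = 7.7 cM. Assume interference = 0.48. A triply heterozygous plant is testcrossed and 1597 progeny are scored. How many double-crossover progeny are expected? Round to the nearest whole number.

Map distances give recombination frequencies of 0.235 and 0.077 for the two intervals.
With interference 0.48 (so coincidence = 0.52), expected double-crossover frequency = 0.235 × 0.077 × 0.52 = 0.00941.
Expected number = 0.00941 × 1597 = 15.03 ≈ 15.

15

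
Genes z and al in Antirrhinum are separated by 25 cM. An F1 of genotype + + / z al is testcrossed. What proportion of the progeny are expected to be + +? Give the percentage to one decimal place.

37.5%

A map distance of 25 cM corresponds to a recombination frequency of 0.250.
The F1 is + + / z al, so + + is a parental gamete class with expected frequency (1 − r)/2 = 0.750/2 = 0.3750.
That is 0.3750 = 37.5% of the progeny.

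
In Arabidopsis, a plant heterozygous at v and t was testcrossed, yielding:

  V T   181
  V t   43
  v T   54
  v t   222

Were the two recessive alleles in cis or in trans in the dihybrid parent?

The two most frequent classes are V T (181) and v t (222); these are the parental (non-recombinant) types.
So the F1 carried V T on one chromosome and v t on the other — the recessive alleles are on the same chromosome (cis / coupling).

cis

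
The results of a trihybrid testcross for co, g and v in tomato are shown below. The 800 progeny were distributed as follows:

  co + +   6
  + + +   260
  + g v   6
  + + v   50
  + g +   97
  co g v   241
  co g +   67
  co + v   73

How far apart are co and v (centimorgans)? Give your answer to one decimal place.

16.1 centimorgans

The two most frequent reciprocal classes, co g v and + + +, are the parental types, so the F1 was co g v / + + +.
The two rarest classes, + g v and co + +, are the double crossovers. Comparing them with the parentals, only the co allele has switched, so co is the middle locus and the order is g – co – v.
Crossovers in the co–v interval produce the single-crossover classes co g + and + + v (67 + 50 = 117) plus the double crossovers (12).
RF(co–v) = (117 + 12) / 800 = 129/800 = 0.1613 → 16.1 centimorgans.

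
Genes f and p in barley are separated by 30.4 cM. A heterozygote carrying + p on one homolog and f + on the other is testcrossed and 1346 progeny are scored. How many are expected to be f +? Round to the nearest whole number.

A map distance of 30.4 cM corresponds to a recombination frequency of 0.304.
The F1 is + p / f +, so f + is a parental gamete class with expected frequency (1 − r)/2 = 0.696/2 = 0.3480.
Expected number = 0.3480 × 1346 = 468.41 ≈ 468.

468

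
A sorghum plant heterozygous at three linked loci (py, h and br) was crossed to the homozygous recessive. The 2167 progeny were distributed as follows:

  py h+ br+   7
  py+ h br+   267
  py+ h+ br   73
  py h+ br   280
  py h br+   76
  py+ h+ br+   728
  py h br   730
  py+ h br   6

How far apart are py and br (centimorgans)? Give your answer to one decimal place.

The two most frequent reciprocal classes, py+ h+ br+ and py h br, are the parental types, so the F1 was py+ h+ br+ / py h br.
The two rarest classes, py h+ br+ and py+ h br, are the double crossovers. Comparing them with the parentals, only the py allele has switched, so py is the middle locus and the order is h – py – br.
Crossovers in the py–br interval produce the single-crossover classes py+ h+ br and py h br+ (73 + 76 = 149) plus the double crossovers (13).
RF(py–br) = (149 + 13) / 2167 = 162/2167 = 0.0748 → 7.5 centimorgans.

7.5 centimorgans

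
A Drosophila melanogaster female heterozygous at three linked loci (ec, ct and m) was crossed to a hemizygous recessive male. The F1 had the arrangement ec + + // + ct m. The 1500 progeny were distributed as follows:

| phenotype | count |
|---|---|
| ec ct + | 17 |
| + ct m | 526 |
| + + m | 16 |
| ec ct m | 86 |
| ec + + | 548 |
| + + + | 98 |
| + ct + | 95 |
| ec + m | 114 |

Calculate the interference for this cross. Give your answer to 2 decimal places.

The two rarest classes, ec ct + and + + m, are the double crossovers. Comparing them with the parentals, only the ct allele has switched, so ct is the middle locus and the order is m – ct – ec.
m–ct: (209 + 33)/1500 = 0.1613; ct–ec: (184 + 33)/1500 = 0.1447.
Expected DCO frequency = 0.1613 × 0.1447 ≈ 0.02334; observed = 33/1500 ≈ 0.02200.
Coefficient of coincidence = 0.02200/0.02334 ≈ 0.94; interference = 1 − 0.94 = 0.06.

0.06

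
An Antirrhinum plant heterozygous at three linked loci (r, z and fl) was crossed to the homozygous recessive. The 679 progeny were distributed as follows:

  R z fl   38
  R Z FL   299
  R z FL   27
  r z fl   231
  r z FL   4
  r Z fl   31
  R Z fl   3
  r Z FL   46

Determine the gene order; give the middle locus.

fl

The two most frequent reciprocal classes, R Z FL and r z fl, are the parental types, so the F1 was R Z FL / r z fl.
The two rarest classes, R Z fl and r z FL, are the double crossovers. Comparing them with the parentals, only the fl allele has switched, so fl is the middle locus and the order is z – fl – r.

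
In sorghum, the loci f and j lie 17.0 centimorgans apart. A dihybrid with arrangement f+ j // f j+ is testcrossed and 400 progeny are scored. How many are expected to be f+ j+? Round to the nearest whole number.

A map distance of 17.0 centimorgans corresponds to a recombination frequency of 0.170.
The F1 is f+ j / f j+, so f+ j+ is a recombinant gamete class with expected frequency r/2 = 0.170/2 = 0.0850.
Expected number = 0.0850 × 400 = 34.00 ≈ 34.

34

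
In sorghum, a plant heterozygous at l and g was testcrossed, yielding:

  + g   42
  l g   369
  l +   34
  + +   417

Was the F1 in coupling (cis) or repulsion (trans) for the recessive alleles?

cis

The two most frequent classes are + + (417) and l g (369); these are the parental (non-recombinant) types.
So the F1 carried + + on one chromosome and l g on the other — the recessive alleles are on the same chromosome (cis / coupling).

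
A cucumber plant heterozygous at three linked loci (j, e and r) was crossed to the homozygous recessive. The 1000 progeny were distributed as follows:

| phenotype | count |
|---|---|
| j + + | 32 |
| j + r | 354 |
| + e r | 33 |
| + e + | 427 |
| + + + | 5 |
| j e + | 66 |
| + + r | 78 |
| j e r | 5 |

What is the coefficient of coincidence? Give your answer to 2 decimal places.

The two most frequent reciprocal classes, j + r and + e +, are the parental types, so the F1 was j + r / + e +.
The two rarest classes, j e r and + + +, are the double crossovers. Comparing them with the parentals, only the e allele has switched, so e is the middle locus and the order is r – e – j.
r–e: (65 + 10)/1000 = 0.0750; e–j: (144 + 10)/1000 = 0.1540.
Expected DCO frequency = 0.0750 × 0.1540 ≈ 0.01155; observed = 10/1000 ≈ 0.01000.
Coefficient of coincidence = 0.01000/0.01155 ≈ 0.87.

0.87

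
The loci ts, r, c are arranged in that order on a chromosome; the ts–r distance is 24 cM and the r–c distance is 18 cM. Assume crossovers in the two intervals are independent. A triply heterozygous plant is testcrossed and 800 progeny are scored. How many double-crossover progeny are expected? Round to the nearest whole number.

35

Map distances give recombination frequencies of 0.240 and 0.180 for the two intervals.
With no interference, expected double-crossover frequency = 0.240 × 0.180 = 0.04320.
Expected number = 0.04320 × 800 = 34.56 ≈ 35.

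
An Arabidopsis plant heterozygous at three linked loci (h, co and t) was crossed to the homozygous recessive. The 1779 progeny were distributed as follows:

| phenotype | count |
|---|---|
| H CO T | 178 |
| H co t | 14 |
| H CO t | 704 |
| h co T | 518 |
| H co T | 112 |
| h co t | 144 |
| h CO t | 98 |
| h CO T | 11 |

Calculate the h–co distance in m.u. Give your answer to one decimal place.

13.2 m.u.

The two most frequent reciprocal classes, H CO t and h co T, are the parental types, so the F1 was H CO t / h co T.
The two rarest classes, H co t and h CO T, are the double crossovers. Comparing them with the parentals, only the co allele has switched, so co is the middle locus and the order is h – co – t.
Crossovers in the h–co interval produce the single-crossover classes h CO t and H co T (98 + 112 = 210) plus the double crossovers (25).
RF(h–co) = (210 + 25) / 1779 = 235/1779 = 0.1321 → 13.2 m.u.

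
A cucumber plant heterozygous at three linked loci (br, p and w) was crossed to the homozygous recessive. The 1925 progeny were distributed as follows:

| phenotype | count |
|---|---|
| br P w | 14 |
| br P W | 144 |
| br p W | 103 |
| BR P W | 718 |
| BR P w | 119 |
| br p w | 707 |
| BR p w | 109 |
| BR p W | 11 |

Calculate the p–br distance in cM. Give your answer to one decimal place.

14.4 cM

The two most frequent reciprocal classes, br p w and BR P W, are the parental types, so the F1 was br p w / BR P W.
The two rarest classes, br P w and BR p W, are the double crossovers. Comparing them with the parentals, only the p allele has switched, so p is the middle locus and the order is w – p – br.
Crossovers in the p–br interval produce the single-crossover classes BR p w and br P W (109 + 144 = 253) plus the double crossovers (25).
RF(p–br) = (253 + 25) / 1925 = 278/1925 = 0.1444 → 14.4 cM.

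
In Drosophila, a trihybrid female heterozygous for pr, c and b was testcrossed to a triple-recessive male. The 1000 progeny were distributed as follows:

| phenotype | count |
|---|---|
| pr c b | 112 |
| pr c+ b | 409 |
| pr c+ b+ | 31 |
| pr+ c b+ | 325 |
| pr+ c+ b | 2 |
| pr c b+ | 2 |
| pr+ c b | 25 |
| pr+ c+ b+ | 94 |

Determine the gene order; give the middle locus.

pr

The two most frequent reciprocal classes, pr+ c b+ and pr c+ b, are the parental types, so the F1 was pr+ c b+ / pr c+ b.
The two rarest classes, pr c b+ and pr+ c+ b, are the double crossovers. Comparing them with the parentals, only the pr allele has switched, so pr is the middle locus and the order is b – pr – c.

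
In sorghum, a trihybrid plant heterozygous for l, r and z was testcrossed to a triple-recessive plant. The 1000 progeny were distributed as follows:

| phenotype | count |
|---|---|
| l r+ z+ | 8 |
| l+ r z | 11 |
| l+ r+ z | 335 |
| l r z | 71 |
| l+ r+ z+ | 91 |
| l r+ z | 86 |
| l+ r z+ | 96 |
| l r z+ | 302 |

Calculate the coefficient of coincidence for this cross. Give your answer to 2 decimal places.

0.52

The two most frequent reciprocal classes, l r z+ and l+ r+ z, are the parental types, so the F1 was l r z+ / l+ r+ z.
The two rarest classes, l r+ z+ and l+ r z, are the double crossovers. Comparing them with the parentals, only the r allele has switched, so r is the middle locus and the order is l – r – z.
l–r: (182 + 19)/1000 = 0.2010; r–z: (162 + 19)/1000 = 0.1810.
Expected DCO frequency = 0.2010 × 0.1810 ≈ 0.03638; observed = 19/1000 ≈ 0.01900.
Coefficient of coincidence = 0.01900/0.03638 ≈ 0.52.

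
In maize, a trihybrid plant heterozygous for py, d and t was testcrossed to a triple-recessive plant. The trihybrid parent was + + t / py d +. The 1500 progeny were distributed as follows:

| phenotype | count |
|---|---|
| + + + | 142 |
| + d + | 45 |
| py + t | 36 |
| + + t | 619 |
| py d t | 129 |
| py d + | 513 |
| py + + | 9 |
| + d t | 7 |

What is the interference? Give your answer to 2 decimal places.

0.14

The two rarest classes, + d t and py + +, are the double crossovers. Comparing them with the parentals, only the d allele has switched, so d is the middle locus and the order is py – d – t.
py–d: (81 + 16)/1500 = 0.0647; d–t: (271 + 16)/1500 = 0.1913.
Expected DCO frequency = 0.0647 × 0.1913 ≈ 0.01238; observed = 16/1500 ≈ 0.01067.
Coefficient of coincidence = 0.01067/0.01238 ≈ 0.86; interference = 1 − 0.86 = 0.14.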